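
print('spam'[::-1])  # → maps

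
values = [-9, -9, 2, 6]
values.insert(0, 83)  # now [83, -9, -9, 2, 6]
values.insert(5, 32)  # [83, -9, -9, 2, 6, 32]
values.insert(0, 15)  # [15, 83, -9, -9, 2, 6, 32]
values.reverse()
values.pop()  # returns 15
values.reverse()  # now [83, -9, -9, 2, 6, 32]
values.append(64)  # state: [83, -9, -9, 2, 6, 32, 64]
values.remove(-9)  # [83, -9, 2, 6, 32, 64]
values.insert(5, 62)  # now [83, -9, 2, 6, 32, 62, 64]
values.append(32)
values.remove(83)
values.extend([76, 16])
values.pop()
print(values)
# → [-9, 2, 6, 32, 62, 64, 32, 76]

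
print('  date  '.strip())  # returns date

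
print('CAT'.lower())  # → cat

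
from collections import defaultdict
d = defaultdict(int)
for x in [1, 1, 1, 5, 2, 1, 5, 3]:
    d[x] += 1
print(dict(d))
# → {1: 4, 5: 2, 2: 1, 3: 1}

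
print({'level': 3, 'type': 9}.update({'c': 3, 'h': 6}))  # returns None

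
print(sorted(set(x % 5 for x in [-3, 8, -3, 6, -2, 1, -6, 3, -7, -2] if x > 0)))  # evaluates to [1, 3]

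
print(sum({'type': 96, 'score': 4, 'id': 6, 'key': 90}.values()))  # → 196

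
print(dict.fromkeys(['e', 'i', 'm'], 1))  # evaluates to {'e': 1, 'i': 1, 'm': 1}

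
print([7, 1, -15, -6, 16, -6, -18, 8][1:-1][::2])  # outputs [1, -6, -6]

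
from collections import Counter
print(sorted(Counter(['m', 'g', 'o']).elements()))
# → ['g', 'm', 'o']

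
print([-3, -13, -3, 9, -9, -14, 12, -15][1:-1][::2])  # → [-13, 9, -14]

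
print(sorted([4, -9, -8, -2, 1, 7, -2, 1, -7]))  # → [-9, -8, -7, -2, -2, 1, 1, 4, 7]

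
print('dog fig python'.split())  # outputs ['dog', 'fig', 'python']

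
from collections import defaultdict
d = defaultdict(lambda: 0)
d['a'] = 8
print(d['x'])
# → 0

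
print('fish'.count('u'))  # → 0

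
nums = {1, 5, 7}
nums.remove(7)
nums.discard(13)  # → {1, 5}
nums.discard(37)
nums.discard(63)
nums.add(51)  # {1, 5, 51}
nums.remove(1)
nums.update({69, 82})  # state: {5, 51, 69, 82}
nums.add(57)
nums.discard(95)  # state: {5, 51, 57, 69, 82}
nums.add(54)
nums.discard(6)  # {5, 51, 54, 57, 69, 82}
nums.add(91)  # {5, 51, 54, 57, 69, 82, 91}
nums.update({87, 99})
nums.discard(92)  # {5, 51, 54, 57, 69, 82, 87, 91, 99}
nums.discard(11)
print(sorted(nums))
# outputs [5, 51, 54, 57, 69, 82, 87, 91, 99]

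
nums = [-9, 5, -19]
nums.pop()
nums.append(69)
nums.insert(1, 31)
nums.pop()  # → 69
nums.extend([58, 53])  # [-9, 31, 5, 58, 53]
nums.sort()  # [-9, 5, 31, 53, 58]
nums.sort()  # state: [-9, 5, 31, 53, 58]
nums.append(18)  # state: [-9, 5, 31, 53, 58, 18]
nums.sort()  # [-9, 5, 18, 31, 53, 58]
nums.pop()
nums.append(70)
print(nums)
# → [-9, 5, 18, 31, 53, 70]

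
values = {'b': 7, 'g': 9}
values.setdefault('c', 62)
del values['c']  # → {'b': 7, 'g': 9}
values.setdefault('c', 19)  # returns 19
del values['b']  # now {'g': 9, 'c': 19}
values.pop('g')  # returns 9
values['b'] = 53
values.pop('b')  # 53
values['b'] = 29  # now {'c': 19, 'b': 29}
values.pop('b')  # 29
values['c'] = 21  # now {'c': 21}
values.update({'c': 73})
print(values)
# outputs {'c': 73}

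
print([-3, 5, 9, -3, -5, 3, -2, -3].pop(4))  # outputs -5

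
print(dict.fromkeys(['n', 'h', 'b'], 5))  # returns {'n': 5, 'h': 5, 'b': 5}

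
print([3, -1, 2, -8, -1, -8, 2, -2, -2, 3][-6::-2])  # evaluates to [-1, 2, 3]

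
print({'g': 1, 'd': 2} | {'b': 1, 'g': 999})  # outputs {'g': 999, 'd': 2, 'b': 1}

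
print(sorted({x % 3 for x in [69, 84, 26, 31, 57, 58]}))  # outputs [0, 1, 2]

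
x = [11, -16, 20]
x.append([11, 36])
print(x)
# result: [11, -16, 20, [11, 36]]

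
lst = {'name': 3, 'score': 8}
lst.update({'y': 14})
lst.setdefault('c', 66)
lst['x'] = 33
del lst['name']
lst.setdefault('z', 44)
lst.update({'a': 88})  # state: {'score': 8, 'y': 14, 'c': 66, 'x': 33, 'z': 44, 'a': 88}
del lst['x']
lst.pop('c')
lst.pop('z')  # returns 44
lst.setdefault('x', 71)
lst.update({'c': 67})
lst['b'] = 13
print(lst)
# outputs {'score': 8, 'y': 14, 'a': 88, 'x': 71, 'c': 67, 'b': 13}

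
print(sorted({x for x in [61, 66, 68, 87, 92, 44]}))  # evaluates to [44, 61, 66, 68, 87, 92]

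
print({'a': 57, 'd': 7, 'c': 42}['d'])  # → 7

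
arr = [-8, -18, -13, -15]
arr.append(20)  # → [-8, -18, -13, -15, 20]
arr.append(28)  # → [-8, -18, -13, -15, 20, 28]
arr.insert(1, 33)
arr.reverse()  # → [28, 20, -15, -13, -18, 33, -8]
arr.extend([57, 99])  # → [28, 20, -15, -13, -18, 33, -8, 57, 99]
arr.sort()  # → [-18, -15, -13, -8, 20, 28, 33, 57, 99]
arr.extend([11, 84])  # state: [-18, -15, -13, -8, 20, 28, 33, 57, 99, 11, 84]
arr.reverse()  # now [84, 11, 99, 57, 33, 28, 20, -8, -13, -15, -18]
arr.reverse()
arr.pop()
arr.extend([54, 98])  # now [-18, -15, -13, -8, 20, 28, 33, 57, 99, 11, 54, 98]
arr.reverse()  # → [98, 54, 11, 99, 57, 33, 28, 20, -8, -13, -15, -18]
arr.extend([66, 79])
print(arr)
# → [98, 54, 11, 99, 57, 33, 28, 20, -8, -13, -15, -18, 66, 79]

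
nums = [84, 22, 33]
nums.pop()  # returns 33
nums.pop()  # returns 22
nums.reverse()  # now [84]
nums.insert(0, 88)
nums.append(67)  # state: [88, 84, 67]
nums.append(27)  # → [88, 84, 67, 27]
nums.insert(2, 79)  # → [88, 84, 79, 67, 27]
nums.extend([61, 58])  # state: [88, 84, 79, 67, 27, 61, 58]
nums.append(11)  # [88, 84, 79, 67, 27, 61, 58, 11]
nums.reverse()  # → [11, 58, 61, 27, 67, 79, 84, 88]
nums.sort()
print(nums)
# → [11, 27, 58, 61, 67, 79, 84, 88]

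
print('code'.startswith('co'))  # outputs True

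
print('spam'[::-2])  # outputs mp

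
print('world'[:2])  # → wo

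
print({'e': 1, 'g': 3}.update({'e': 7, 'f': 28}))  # None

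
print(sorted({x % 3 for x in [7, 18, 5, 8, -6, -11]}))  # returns [0, 1, 2]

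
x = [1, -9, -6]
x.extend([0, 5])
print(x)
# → [1, -9, -6, 0, 5]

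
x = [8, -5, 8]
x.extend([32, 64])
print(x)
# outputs [8, -5, 8, 32, 64]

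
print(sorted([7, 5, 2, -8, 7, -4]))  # [-8, -4, 2, 5, 7, 7]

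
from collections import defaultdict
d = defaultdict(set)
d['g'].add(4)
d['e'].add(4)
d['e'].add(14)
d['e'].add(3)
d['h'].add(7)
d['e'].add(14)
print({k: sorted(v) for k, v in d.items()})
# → {'g': [4], 'e': [3, 4, 14], 'h': [7]}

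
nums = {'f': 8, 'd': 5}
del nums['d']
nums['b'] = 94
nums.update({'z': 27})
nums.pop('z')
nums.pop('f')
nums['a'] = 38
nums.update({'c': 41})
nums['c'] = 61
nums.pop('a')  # 38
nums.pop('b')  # 94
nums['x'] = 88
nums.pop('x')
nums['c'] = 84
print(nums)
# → {'c': 84}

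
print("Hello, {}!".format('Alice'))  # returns Hello, Alice!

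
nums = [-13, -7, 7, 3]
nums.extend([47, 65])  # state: [-13, -7, 7, 3, 47, 65]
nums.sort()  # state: [-13, -7, 3, 7, 47, 65]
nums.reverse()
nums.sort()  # [-13, -7, 3, 7, 47, 65]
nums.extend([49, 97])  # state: [-13, -7, 3, 7, 47, 65, 49, 97]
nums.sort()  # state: [-13, -7, 3, 7, 47, 49, 65, 97]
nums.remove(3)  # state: [-13, -7, 7, 47, 49, 65, 97]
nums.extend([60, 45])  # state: [-13, -7, 7, 47, 49, 65, 97, 60, 45]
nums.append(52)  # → [-13, -7, 7, 47, 49, 65, 97, 60, 45, 52]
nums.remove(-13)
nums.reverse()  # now [52, 45, 60, 97, 65, 49, 47, 7, -7]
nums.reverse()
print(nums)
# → [-7, 7, 47, 49, 65, 97, 60, 45, 52]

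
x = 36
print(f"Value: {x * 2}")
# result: Value: 72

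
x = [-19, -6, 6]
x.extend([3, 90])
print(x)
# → [-19, -6, 6, 3, 90]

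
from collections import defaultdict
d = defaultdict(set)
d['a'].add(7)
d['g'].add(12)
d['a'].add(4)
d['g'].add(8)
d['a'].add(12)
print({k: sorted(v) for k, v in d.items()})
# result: {'a': [4, 7, 12], 'g': [8, 12]}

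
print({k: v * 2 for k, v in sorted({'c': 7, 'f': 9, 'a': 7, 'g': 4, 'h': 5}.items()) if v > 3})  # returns {'a': 14, 'c': 14, 'f': 18, 'g': 8, 'h': 10}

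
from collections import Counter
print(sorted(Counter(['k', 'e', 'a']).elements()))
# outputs ['a', 'e', 'k']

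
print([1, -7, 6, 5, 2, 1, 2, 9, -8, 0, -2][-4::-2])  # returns [9, 1, 5, -7]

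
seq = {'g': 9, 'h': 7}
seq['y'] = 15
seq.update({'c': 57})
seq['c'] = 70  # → {'g': 9, 'h': 7, 'y': 15, 'c': 70}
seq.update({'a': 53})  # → {'g': 9, 'h': 7, 'y': 15, 'c': 70, 'a': 53}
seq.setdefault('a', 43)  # 53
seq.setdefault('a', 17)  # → 53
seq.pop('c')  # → 70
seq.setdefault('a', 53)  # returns 53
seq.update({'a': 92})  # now {'g': 9, 'h': 7, 'y': 15, 'a': 92}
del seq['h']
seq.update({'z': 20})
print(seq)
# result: {'g': 9, 'y': 15, 'a': 92, 'z': 20}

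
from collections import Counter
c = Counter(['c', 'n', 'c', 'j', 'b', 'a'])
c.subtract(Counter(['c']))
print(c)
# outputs Counter({'c': 1, 'n': 1, 'j': 1, 'b': 1, 'a': 1})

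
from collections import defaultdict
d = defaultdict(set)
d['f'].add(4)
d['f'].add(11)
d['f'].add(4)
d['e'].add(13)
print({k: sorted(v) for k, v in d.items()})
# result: {'f': [4, 11], 'e': [13]}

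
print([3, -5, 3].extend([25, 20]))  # None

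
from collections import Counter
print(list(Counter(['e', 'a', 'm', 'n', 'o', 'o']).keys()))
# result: ['e', 'a', 'm', 'n', 'o']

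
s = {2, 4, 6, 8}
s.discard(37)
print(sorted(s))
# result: [2, 4, 6, 8]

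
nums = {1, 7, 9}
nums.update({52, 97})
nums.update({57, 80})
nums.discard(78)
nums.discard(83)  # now {1, 7, 9, 52, 57, 80, 97}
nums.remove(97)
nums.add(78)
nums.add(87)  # {1, 7, 9, 52, 57, 78, 80, 87}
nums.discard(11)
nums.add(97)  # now {1, 7, 9, 52, 57, 78, 80, 87, 97}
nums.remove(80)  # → {1, 7, 9, 52, 57, 78, 87, 97}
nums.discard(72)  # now {1, 7, 9, 52, 57, 78, 87, 97}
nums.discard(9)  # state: {1, 7, 52, 57, 78, 87, 97}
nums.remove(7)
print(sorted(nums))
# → [1, 52, 57, 78, 87, 97]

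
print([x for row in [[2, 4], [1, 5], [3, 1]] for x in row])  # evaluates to [2, 4, 1, 5, 3, 1]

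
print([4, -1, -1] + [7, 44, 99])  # [4, -1, -1, 7, 44, 99]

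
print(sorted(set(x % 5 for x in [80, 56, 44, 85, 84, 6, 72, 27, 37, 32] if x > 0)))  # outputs [0, 1, 2, 4]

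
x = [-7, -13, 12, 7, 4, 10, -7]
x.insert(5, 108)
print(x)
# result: [-7, -13, 12, 7, 4, 108, 10, -7]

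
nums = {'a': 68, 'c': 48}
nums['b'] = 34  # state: {'a': 68, 'c': 48, 'b': 34}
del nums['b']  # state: {'a': 68, 'c': 48}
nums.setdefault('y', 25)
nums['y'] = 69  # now {'a': 68, 'c': 48, 'y': 69}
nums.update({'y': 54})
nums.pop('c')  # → 48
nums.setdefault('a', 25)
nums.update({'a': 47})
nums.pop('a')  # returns 47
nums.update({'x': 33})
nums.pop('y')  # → 54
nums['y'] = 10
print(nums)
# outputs {'x': 33, 'y': 10}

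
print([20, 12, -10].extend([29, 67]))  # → None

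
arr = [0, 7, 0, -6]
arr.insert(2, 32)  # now [0, 7, 32, 0, -6]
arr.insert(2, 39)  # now [0, 7, 39, 32, 0, -6]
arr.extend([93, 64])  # [0, 7, 39, 32, 0, -6, 93, 64]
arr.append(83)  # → [0, 7, 39, 32, 0, -6, 93, 64, 83]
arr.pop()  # 83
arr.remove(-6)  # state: [0, 7, 39, 32, 0, 93, 64]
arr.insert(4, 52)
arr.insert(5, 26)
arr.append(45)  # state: [0, 7, 39, 32, 52, 26, 0, 93, 64, 45]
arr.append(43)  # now [0, 7, 39, 32, 52, 26, 0, 93, 64, 45, 43]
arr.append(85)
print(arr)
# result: [0, 7, 39, 32, 52, 26, 0, 93, 64, 45, 43, 85]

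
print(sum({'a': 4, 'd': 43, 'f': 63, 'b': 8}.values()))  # 118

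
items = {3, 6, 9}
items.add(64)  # {3, 6, 9, 64}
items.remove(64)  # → {3, 6, 9}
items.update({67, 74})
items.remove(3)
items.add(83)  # {6, 9, 67, 74, 83}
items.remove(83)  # {6, 9, 67, 74}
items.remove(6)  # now {9, 67, 74}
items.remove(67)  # {9, 74}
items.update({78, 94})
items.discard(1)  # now {9, 74, 78, 94}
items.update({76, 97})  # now {9, 74, 76, 78, 94, 97}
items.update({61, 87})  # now {9, 61, 74, 76, 78, 87, 94, 97}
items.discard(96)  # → {9, 61, 74, 76, 78, 87, 94, 97}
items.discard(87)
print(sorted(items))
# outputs [9, 61, 74, 76, 78, 94, 97]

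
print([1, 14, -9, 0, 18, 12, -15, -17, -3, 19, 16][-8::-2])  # [0, 14]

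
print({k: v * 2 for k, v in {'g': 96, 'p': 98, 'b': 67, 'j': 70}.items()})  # {'g': 192, 'p': 196, 'b': 134, 'j': 140}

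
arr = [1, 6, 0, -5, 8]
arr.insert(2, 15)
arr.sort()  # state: [-5, 0, 1, 6, 8, 15]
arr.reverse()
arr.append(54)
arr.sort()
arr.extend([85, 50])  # [-5, 0, 1, 6, 8, 15, 54, 85, 50]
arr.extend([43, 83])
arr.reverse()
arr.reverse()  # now [-5, 0, 1, 6, 8, 15, 54, 85, 50, 43, 83]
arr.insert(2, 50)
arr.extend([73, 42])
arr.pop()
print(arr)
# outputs [-5, 0, 50, 1, 6, 8, 15, 54, 85, 50, 43, 83, 73]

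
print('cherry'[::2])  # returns cer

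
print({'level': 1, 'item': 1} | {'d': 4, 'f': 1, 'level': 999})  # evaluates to {'level': 999, 'item': 1, 'd': 4, 'f': 1}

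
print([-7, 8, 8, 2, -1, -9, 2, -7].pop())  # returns -7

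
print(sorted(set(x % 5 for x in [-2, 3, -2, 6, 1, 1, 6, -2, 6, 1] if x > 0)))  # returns [1, 3]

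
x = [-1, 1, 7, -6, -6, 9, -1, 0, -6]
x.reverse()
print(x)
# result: [-6, 0, -1, 9, -6, -6, 7, 1, -1]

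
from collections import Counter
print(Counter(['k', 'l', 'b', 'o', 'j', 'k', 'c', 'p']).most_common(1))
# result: [('k', 2)]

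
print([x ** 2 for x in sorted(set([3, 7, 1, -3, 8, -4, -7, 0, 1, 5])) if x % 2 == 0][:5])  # [16, 0, 64]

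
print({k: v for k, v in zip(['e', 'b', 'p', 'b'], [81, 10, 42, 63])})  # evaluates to {'e': 81, 'b': 63, 'p': 42}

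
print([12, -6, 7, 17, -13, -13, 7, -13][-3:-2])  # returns [-13]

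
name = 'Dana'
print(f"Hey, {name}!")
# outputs Hey, Dana!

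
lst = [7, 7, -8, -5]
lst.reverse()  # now [-5, -8, 7, 7]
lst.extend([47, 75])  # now [-5, -8, 7, 7, 47, 75]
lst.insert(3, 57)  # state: [-5, -8, 7, 57, 7, 47, 75]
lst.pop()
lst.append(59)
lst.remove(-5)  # [-8, 7, 57, 7, 47, 59]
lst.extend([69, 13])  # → [-8, 7, 57, 7, 47, 59, 69, 13]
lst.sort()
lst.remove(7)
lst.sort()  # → [-8, 7, 13, 47, 57, 59, 69]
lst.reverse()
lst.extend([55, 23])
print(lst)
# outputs [69, 59, 57, 47, 13, 7, -8, 55, 23]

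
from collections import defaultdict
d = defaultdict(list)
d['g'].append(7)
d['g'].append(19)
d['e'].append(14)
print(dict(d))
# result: {'g': [7, 19], 'e': [14]}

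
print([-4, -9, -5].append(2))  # None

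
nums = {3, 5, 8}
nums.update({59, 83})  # {3, 5, 8, 59, 83}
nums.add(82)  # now {3, 5, 8, 59, 82, 83}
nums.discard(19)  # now {3, 5, 8, 59, 82, 83}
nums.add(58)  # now {3, 5, 8, 58, 59, 82, 83}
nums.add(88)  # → {3, 5, 8, 58, 59, 82, 83, 88}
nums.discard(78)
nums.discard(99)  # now {3, 5, 8, 58, 59, 82, 83, 88}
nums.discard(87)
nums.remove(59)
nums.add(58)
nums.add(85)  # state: {3, 5, 8, 58, 82, 83, 85, 88}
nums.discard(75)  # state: {3, 5, 8, 58, 82, 83, 85, 88}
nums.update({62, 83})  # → {3, 5, 8, 58, 62, 82, 83, 85, 88}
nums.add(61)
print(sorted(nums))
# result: [3, 5, 8, 58, 61, 62, 82, 83, 85, 88]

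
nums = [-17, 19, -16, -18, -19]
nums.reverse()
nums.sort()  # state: [-19, -18, -17, -16, 19]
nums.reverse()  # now [19, -16, -17, -18, -19]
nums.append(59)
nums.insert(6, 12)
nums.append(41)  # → [19, -16, -17, -18, -19, 59, 12, 41]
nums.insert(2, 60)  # [19, -16, 60, -17, -18, -19, 59, 12, 41]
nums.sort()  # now [-19, -18, -17, -16, 12, 19, 41, 59, 60]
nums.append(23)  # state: [-19, -18, -17, -16, 12, 19, 41, 59, 60, 23]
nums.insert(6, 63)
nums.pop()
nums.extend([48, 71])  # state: [-19, -18, -17, -16, 12, 19, 63, 41, 59, 60, 48, 71]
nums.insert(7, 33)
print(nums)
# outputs [-19, -18, -17, -16, 12, 19, 63, 33, 41, 59, 60, 48, 71]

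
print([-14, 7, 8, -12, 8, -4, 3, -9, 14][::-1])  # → [14, -9, 3, -4, 8, -12, 8, 7, -14]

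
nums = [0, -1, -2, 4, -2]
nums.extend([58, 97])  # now [0, -1, -2, 4, -2, 58, 97]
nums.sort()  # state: [-2, -2, -1, 0, 4, 58, 97]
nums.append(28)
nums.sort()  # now [-2, -2, -1, 0, 4, 28, 58, 97]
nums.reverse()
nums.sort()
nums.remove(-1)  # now [-2, -2, 0, 4, 28, 58, 97]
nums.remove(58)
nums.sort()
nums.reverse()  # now [97, 28, 4, 0, -2, -2]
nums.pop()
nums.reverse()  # [-2, 0, 4, 28, 97]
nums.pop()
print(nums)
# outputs [-2, 0, 4, 28]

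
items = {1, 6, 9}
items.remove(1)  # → {6, 9}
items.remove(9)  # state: {6}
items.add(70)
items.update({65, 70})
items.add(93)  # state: {6, 65, 70, 93}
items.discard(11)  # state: {6, 65, 70, 93}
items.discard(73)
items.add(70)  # {6, 65, 70, 93}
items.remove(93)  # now {6, 65, 70}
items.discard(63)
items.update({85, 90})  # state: {6, 65, 70, 85, 90}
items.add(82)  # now {6, 65, 70, 82, 85, 90}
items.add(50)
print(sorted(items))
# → [6, 50, 65, 70, 82, 85, 90]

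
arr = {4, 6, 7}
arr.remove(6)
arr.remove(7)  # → {4}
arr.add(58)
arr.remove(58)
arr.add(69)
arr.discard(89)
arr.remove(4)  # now {69}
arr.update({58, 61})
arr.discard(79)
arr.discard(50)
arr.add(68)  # {58, 61, 68, 69}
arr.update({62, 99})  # {58, 61, 62, 68, 69, 99}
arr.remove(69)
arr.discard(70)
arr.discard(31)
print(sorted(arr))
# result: [58, 61, 62, 68, 99]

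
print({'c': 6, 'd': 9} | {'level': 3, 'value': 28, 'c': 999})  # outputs {'c': 999, 'd': 9, 'level': 3, 'value': 28}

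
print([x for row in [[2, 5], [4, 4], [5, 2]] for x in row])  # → [2, 5, 4, 4, 5, 2]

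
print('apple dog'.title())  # Apple Dog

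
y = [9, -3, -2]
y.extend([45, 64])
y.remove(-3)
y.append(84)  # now [9, -2, 45, 64, 84]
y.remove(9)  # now [-2, 45, 64, 84]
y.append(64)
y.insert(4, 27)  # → [-2, 45, 64, 84, 27, 64]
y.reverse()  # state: [64, 27, 84, 64, 45, -2]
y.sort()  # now [-2, 27, 45, 64, 64, 84]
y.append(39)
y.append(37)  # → [-2, 27, 45, 64, 64, 84, 39, 37]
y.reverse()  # [37, 39, 84, 64, 64, 45, 27, -2]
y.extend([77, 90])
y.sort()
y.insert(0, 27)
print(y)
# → [27, -2, 27, 37, 39, 45, 64, 64, 77, 84, 90]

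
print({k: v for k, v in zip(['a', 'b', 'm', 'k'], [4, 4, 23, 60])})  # {'a': 4, 'b': 4, 'm': 23, 'k': 60}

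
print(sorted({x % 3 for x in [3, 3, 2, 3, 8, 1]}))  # [0, 1, 2]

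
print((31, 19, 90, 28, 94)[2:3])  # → (90,)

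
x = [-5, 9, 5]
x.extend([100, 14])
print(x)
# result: [-5, 9, 5, 100, 14]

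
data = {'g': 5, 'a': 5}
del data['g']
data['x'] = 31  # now {'a': 5, 'x': 31}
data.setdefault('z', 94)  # 94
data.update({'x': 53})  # {'a': 5, 'x': 53, 'z': 94}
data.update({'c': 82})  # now {'a': 5, 'x': 53, 'z': 94, 'c': 82}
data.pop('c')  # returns 82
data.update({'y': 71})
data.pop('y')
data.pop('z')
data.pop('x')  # 53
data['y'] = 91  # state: {'a': 5, 'y': 91}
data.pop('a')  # 5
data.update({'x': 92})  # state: {'y': 91, 'x': 92}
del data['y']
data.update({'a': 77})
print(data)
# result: {'x': 92, 'a': 77}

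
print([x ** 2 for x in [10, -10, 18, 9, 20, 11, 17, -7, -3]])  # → [100, 100, 324, 81, 400, 121, 289, 49, 9]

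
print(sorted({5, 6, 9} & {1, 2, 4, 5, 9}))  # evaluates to [5, 9]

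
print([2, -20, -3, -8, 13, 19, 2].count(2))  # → 2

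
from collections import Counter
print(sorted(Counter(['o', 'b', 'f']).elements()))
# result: ['b', 'f', 'o']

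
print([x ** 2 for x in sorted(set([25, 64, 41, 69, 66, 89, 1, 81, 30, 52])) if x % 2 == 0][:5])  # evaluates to [900, 2704, 4096, 4356]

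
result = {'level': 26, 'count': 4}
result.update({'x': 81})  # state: {'level': 26, 'count': 4, 'x': 81}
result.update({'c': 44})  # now {'level': 26, 'count': 4, 'x': 81, 'c': 44}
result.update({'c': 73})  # {'level': 26, 'count': 4, 'x': 81, 'c': 73}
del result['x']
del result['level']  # {'count': 4, 'c': 73}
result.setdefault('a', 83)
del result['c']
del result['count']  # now {'a': 83}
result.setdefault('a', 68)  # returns 83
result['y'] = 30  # {'a': 83, 'y': 30}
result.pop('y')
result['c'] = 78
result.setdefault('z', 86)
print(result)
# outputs {'a': 83, 'c': 78, 'z': 86}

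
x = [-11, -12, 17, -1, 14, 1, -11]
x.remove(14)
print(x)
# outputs [-11, -12, 17, -1, 1, -11]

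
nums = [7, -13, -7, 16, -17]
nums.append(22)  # [7, -13, -7, 16, -17, 22]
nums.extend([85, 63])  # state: [7, -13, -7, 16, -17, 22, 85, 63]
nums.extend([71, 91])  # [7, -13, -7, 16, -17, 22, 85, 63, 71, 91]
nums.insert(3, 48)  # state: [7, -13, -7, 48, 16, -17, 22, 85, 63, 71, 91]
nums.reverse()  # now [91, 71, 63, 85, 22, -17, 16, 48, -7, -13, 7]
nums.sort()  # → [-17, -13, -7, 7, 16, 22, 48, 63, 71, 85, 91]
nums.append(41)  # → [-17, -13, -7, 7, 16, 22, 48, 63, 71, 85, 91, 41]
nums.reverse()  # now [41, 91, 85, 71, 63, 48, 22, 16, 7, -7, -13, -17]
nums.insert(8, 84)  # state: [41, 91, 85, 71, 63, 48, 22, 16, 84, 7, -7, -13, -17]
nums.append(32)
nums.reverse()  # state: [32, -17, -13, -7, 7, 84, 16, 22, 48, 63, 71, 85, 91, 41]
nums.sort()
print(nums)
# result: [-17, -13, -7, 7, 16, 22, 32, 41, 48, 63, 71, 84, 85, 91]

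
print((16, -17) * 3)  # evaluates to (16, -17, 16, -17, 16, -17)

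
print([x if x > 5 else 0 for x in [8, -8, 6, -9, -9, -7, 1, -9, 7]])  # [8, 0, 6, 0, 0, 0, 0, 0, 7]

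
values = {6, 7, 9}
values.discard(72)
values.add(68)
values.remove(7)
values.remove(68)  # {6, 9}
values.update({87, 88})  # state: {6, 9, 87, 88}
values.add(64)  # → {6, 9, 64, 87, 88}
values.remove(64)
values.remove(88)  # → {6, 9, 87}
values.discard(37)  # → {6, 9, 87}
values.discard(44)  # {6, 9, 87}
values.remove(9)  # {6, 87}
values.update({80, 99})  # {6, 80, 87, 99}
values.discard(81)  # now {6, 80, 87, 99}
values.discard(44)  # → {6, 80, 87, 99}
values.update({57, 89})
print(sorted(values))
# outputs [6, 57, 80, 87, 89, 99]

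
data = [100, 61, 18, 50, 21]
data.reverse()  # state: [21, 50, 18, 61, 100]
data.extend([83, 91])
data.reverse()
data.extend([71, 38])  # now [91, 83, 100, 61, 18, 50, 21, 71, 38]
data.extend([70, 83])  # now [91, 83, 100, 61, 18, 50, 21, 71, 38, 70, 83]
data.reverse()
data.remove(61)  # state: [83, 70, 38, 71, 21, 50, 18, 100, 83, 91]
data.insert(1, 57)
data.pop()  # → 91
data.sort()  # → [18, 21, 38, 50, 57, 70, 71, 83, 83, 100]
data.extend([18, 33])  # [18, 21, 38, 50, 57, 70, 71, 83, 83, 100, 18, 33]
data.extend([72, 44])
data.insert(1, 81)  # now [18, 81, 21, 38, 50, 57, 70, 71, 83, 83, 100, 18, 33, 72, 44]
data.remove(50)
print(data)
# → [18, 81, 21, 38, 57, 70, 71, 83, 83, 100, 18, 33, 72, 44]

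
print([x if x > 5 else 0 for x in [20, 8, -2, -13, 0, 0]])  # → [20, 8, 0, 0, 0, 0]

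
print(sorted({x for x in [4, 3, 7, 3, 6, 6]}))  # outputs [3, 4, 6, 7]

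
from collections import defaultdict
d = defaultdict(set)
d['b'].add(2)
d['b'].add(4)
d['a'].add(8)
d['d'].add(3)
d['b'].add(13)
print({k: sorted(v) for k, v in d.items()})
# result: {'b': [2, 4, 13], 'a': [8], 'd': [3]}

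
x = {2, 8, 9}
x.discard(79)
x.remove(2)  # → {8, 9}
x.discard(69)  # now {8, 9}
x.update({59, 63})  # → {8, 9, 59, 63}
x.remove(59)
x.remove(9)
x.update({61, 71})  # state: {8, 61, 63, 71}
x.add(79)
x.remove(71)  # {8, 61, 63, 79}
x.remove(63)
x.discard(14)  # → {8, 61, 79}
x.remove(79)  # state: {8, 61}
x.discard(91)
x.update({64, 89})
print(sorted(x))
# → [8, 61, 64, 89]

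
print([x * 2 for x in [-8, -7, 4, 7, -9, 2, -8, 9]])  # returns [-16, -14, 8, 14, -18, 4, -16, 18]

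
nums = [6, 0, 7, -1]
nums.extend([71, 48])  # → [6, 0, 7, -1, 71, 48]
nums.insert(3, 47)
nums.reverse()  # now [48, 71, -1, 47, 7, 0, 6]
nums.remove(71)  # [48, -1, 47, 7, 0, 6]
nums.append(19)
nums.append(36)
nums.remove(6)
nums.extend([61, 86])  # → [48, -1, 47, 7, 0, 19, 36, 61, 86]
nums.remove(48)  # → [-1, 47, 7, 0, 19, 36, 61, 86]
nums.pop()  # 86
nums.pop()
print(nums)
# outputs [-1, 47, 7, 0, 19, 36]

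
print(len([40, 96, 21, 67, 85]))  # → 5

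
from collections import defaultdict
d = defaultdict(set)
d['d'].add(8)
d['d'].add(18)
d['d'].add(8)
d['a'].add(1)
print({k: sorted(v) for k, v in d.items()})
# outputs {'d': [8, 18], 'a': [1]}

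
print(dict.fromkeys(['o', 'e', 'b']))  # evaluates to {'o': None, 'e': None, 'b': None}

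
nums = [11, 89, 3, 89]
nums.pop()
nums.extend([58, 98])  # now [11, 89, 3, 58, 98]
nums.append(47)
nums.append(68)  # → [11, 89, 3, 58, 98, 47, 68]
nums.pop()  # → 68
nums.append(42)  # [11, 89, 3, 58, 98, 47, 42]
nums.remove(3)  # [11, 89, 58, 98, 47, 42]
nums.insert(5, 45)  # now [11, 89, 58, 98, 47, 45, 42]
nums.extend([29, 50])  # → [11, 89, 58, 98, 47, 45, 42, 29, 50]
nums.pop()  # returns 50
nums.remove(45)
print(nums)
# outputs [11, 89, 58, 98, 47, 42, 29]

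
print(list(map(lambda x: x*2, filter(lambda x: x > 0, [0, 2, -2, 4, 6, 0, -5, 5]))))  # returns [4, 8, 12, 10]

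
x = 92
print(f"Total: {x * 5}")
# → Total: 460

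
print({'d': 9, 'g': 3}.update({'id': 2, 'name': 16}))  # None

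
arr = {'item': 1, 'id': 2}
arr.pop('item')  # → 1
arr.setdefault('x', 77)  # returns 77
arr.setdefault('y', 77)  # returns 77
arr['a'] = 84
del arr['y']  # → {'id': 2, 'x': 77, 'a': 84}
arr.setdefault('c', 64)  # 64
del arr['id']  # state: {'x': 77, 'a': 84, 'c': 64}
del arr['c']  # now {'x': 77, 'a': 84}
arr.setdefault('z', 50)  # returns 50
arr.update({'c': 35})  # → {'x': 77, 'a': 84, 'z': 50, 'c': 35}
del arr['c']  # {'x': 77, 'a': 84, 'z': 50}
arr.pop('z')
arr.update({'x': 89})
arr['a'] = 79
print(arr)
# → {'x': 89, 'a': 79}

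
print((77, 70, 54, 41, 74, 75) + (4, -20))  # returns (77, 70, 54, 41, 74, 75, 4, -20)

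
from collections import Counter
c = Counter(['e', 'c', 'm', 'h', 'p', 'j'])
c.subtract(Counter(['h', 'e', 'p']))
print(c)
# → Counter({'c': 1, 'm': 1, 'j': 1, 'e': 0, 'h': 0, 'p': 0})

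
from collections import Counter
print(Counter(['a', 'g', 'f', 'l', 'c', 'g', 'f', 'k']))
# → Counter({'g': 2, 'f': 2, 'a': 1, 'l': 1, 'c': 1, 'k': 1})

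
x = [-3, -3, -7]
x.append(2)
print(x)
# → [-3, -3, -7, 2]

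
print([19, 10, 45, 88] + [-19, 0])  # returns [19, 10, 45, 88, -19, 0]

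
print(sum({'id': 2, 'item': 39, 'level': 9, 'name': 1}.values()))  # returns 51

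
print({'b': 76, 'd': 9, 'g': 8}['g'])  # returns 8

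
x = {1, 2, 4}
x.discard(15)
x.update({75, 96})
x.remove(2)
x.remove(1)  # {4, 75, 96}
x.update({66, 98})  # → {4, 66, 75, 96, 98}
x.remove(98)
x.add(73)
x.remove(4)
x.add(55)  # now {55, 66, 73, 75, 96}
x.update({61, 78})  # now {55, 61, 66, 73, 75, 78, 96}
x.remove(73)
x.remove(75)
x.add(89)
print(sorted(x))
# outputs [55, 61, 66, 78, 89, 96]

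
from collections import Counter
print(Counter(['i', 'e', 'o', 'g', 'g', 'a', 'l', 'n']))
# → Counter({'g': 2, 'i': 1, 'e': 1, 'o': 1, 'a': 1, 'l': 1, 'n': 1})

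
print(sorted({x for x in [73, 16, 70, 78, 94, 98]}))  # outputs [16, 70, 73, 78, 94, 98]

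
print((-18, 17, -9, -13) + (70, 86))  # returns (-18, 17, -9, -13, 70, 86)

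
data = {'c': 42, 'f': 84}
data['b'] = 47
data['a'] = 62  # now {'c': 42, 'f': 84, 'b': 47, 'a': 62}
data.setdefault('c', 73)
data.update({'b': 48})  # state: {'c': 42, 'f': 84, 'b': 48, 'a': 62}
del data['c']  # {'f': 84, 'b': 48, 'a': 62}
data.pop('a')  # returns 62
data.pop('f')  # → 84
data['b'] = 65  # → {'b': 65}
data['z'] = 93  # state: {'b': 65, 'z': 93}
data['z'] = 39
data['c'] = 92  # {'b': 65, 'z': 39, 'c': 92}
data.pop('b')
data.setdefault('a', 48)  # 48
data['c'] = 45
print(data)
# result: {'z': 39, 'c': 45, 'a': 48}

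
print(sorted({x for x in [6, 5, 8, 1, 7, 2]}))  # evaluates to [1, 2, 5, 6, 7, 8]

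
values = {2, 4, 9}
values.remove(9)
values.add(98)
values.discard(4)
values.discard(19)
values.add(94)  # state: {2, 94, 98}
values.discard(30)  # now {2, 94, 98}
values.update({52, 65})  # {2, 52, 65, 94, 98}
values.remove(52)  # {2, 65, 94, 98}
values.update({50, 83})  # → {2, 50, 65, 83, 94, 98}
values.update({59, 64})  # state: {2, 50, 59, 64, 65, 83, 94, 98}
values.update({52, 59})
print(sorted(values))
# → [2, 50, 52, 59, 64, 65, 83, 94, 98]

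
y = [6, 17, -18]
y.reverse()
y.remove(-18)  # [17, 6]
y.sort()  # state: [6, 17]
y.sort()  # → [6, 17]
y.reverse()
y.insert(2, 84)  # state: [17, 6, 84]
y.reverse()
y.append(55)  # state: [84, 6, 17, 55]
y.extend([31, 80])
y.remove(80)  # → [84, 6, 17, 55, 31]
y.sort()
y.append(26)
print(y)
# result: [6, 17, 31, 55, 84, 26]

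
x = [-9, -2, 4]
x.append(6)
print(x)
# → [-9, -2, 4, 6]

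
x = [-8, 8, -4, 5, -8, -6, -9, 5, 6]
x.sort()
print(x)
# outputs [-9, -8, -8, -6, -4, 5, 5, 6, 8]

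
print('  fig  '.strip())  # fig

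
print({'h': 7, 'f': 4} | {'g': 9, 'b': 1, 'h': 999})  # {'h': 999, 'f': 4, 'g': 9, 'b': 1}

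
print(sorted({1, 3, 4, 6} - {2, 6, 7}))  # [1, 3, 4]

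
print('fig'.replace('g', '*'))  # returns fi*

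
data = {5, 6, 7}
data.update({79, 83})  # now {5, 6, 7, 79, 83}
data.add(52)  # {5, 6, 7, 52, 79, 83}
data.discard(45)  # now {5, 6, 7, 52, 79, 83}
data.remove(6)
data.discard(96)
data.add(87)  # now {5, 7, 52, 79, 83, 87}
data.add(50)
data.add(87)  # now {5, 7, 50, 52, 79, 83, 87}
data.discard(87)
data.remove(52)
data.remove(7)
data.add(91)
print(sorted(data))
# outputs [5, 50, 79, 83, 91]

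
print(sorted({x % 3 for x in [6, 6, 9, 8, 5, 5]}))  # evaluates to [0, 2]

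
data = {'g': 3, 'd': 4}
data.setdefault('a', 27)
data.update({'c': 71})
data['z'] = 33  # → {'g': 3, 'd': 4, 'a': 27, 'c': 71, 'z': 33}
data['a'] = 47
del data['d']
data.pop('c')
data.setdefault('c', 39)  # 39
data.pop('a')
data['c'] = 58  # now {'g': 3, 'z': 33, 'c': 58}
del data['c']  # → {'g': 3, 'z': 33}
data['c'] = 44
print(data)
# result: {'g': 3, 'z': 33, 'c': 44}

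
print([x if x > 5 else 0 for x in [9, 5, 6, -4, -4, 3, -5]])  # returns [9, 0, 6, 0, 0, 0, 0]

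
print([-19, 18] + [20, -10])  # [-19, 18, 20, -10]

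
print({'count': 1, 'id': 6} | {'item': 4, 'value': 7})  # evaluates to {'count': 1, 'id': 6, 'item': 4, 'value': 7}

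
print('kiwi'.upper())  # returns KIWI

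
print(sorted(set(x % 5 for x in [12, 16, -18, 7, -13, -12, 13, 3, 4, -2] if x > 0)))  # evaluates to [1, 2, 3, 4]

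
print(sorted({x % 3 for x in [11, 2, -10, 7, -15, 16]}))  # [0, 1, 2]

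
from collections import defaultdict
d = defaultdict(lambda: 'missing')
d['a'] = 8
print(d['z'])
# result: missing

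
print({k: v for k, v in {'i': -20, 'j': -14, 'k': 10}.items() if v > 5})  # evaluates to {'k': 10}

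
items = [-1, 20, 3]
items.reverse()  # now [3, 20, -1]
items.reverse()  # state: [-1, 20, 3]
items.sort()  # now [-1, 3, 20]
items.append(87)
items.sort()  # [-1, 3, 20, 87]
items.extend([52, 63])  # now [-1, 3, 20, 87, 52, 63]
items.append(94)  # [-1, 3, 20, 87, 52, 63, 94]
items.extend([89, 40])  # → [-1, 3, 20, 87, 52, 63, 94, 89, 40]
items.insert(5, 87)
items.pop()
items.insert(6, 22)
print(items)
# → [-1, 3, 20, 87, 52, 87, 22, 63, 94, 89]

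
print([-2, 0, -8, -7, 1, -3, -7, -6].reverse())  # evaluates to None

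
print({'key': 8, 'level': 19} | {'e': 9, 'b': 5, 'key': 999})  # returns {'key': 999, 'level': 19, 'e': 9, 'b': 5}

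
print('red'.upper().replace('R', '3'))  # 3ED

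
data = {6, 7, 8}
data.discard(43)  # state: {6, 7, 8}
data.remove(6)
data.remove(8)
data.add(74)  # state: {7, 74}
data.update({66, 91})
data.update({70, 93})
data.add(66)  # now {7, 66, 70, 74, 91, 93}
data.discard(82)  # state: {7, 66, 70, 74, 91, 93}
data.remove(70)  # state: {7, 66, 74, 91, 93}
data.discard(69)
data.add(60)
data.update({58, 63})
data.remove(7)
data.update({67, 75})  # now {58, 60, 63, 66, 67, 74, 75, 91, 93}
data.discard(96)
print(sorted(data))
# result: [58, 60, 63, 66, 67, 74, 75, 91, 93]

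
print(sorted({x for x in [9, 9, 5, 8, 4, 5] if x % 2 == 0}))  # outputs [4, 8]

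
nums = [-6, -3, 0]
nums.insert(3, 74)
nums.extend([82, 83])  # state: [-6, -3, 0, 74, 82, 83]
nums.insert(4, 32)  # [-6, -3, 0, 74, 32, 82, 83]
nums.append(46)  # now [-6, -3, 0, 74, 32, 82, 83, 46]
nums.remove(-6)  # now [-3, 0, 74, 32, 82, 83, 46]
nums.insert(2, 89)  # [-3, 0, 89, 74, 32, 82, 83, 46]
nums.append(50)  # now [-3, 0, 89, 74, 32, 82, 83, 46, 50]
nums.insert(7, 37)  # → [-3, 0, 89, 74, 32, 82, 83, 37, 46, 50]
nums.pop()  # 50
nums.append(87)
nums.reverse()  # [87, 46, 37, 83, 82, 32, 74, 89, 0, -3]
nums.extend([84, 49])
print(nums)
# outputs [87, 46, 37, 83, 82, 32, 74, 89, 0, -3, 84, 49]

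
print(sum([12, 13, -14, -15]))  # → -4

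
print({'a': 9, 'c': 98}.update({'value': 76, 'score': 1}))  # None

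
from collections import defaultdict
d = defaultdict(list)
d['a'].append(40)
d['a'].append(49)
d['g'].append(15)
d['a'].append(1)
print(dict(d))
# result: {'a': [40, 49, 1], 'g': [15]}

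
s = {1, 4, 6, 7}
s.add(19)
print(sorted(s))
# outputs [1, 4, 6, 7, 19]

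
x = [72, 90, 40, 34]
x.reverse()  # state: [34, 40, 90, 72]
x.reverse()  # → [72, 90, 40, 34]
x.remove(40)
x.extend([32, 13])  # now [72, 90, 34, 32, 13]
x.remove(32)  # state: [72, 90, 34, 13]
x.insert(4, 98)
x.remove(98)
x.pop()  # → 13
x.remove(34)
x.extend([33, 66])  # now [72, 90, 33, 66]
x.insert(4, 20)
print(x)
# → [72, 90, 33, 66, 20]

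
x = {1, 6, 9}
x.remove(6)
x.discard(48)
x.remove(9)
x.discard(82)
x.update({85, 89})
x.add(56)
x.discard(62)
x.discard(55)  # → {1, 56, 85, 89}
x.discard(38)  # {1, 56, 85, 89}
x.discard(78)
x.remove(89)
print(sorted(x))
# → [1, 56, 85]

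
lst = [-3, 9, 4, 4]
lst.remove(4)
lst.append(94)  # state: [-3, 9, 4, 94]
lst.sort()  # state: [-3, 4, 9, 94]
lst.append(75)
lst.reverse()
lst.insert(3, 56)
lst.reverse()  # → [-3, 4, 56, 9, 94, 75]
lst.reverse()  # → [75, 94, 9, 56, 4, -3]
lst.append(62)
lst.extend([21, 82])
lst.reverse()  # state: [82, 21, 62, -3, 4, 56, 9, 94, 75]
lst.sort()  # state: [-3, 4, 9, 21, 56, 62, 75, 82, 94]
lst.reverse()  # [94, 82, 75, 62, 56, 21, 9, 4, -3]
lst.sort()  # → [-3, 4, 9, 21, 56, 62, 75, 82, 94]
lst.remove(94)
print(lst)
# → [-3, 4, 9, 21, 56, 62, 75, 82]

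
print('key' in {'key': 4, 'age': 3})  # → True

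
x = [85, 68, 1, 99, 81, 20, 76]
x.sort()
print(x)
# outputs [1, 20, 68, 76, 81, 85, 99]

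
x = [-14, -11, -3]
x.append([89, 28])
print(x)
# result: [-14, -11, -3, [89, 28]]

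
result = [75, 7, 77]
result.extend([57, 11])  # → [75, 7, 77, 57, 11]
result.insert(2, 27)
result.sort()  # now [7, 11, 27, 57, 75, 77]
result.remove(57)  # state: [7, 11, 27, 75, 77]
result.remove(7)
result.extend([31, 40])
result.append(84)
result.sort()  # [11, 27, 31, 40, 75, 77, 84]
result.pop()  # 84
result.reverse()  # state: [77, 75, 40, 31, 27, 11]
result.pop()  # 11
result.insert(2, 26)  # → [77, 75, 26, 40, 31, 27]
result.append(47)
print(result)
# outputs [77, 75, 26, 40, 31, 27, 47]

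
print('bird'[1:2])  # i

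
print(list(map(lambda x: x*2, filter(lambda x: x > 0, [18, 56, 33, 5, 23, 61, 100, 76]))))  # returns [36, 112, 66, 10, 46, 122, 200, 152]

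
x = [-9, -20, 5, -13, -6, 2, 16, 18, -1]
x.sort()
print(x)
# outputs [-20, -13, -9, -6, -1, 2, 5, 16, 18]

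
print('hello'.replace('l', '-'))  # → he--o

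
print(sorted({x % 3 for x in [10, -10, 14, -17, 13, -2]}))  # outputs [1, 2]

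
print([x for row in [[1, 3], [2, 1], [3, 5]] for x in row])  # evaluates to [1, 3, 2, 1, 3, 5]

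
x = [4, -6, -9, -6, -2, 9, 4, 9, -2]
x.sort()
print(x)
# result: [-9, -6, -6, -2, -2, 4, 4, 9, 9]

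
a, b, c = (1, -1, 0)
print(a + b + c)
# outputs 0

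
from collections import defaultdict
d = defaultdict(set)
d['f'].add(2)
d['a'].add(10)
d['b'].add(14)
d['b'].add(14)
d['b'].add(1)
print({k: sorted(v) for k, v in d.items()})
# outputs {'f': [2], 'a': [10], 'b': [1, 14]}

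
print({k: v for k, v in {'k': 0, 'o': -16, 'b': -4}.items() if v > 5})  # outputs {}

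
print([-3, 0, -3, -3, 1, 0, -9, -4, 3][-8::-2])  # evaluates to [0]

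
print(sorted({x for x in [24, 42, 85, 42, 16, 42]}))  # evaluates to [16, 24, 42, 85]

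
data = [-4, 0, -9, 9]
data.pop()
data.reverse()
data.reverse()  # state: [-4, 0, -9]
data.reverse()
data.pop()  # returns -4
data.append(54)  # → [-9, 0, 54]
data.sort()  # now [-9, 0, 54]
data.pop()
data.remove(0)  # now [-9]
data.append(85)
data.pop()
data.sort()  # [-9]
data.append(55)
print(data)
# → [-9, 55]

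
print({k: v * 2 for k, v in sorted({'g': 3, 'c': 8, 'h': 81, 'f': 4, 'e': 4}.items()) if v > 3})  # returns {'c': 16, 'e': 8, 'f': 8, 'h': 162}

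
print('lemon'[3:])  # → on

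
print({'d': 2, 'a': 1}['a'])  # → 1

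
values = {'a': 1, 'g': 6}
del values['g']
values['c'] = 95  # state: {'a': 1, 'c': 95}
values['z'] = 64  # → {'a': 1, 'c': 95, 'z': 64}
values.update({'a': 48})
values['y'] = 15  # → {'a': 48, 'c': 95, 'z': 64, 'y': 15}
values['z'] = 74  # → {'a': 48, 'c': 95, 'z': 74, 'y': 15}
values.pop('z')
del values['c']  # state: {'a': 48, 'y': 15}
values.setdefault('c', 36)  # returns 36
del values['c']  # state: {'a': 48, 'y': 15}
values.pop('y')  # 15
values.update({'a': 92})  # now {'a': 92}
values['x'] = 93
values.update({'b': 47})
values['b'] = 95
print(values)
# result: {'a': 92, 'x': 93, 'b': 95}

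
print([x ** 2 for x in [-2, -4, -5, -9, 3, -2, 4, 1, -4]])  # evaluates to [4, 16, 25, 81, 9, 4, 16, 1, 16]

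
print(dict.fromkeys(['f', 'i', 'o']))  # {'f': None, 'i': None, 'o': None}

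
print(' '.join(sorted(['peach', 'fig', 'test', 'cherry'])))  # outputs cherry fig peach test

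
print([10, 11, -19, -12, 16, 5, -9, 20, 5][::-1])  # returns [5, 20, -9, 5, 16, -12, -19, 11, 10]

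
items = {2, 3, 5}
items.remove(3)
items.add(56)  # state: {2, 5, 56}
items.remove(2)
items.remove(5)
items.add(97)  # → {56, 97}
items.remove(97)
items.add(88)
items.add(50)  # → {50, 56, 88}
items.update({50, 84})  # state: {50, 56, 84, 88}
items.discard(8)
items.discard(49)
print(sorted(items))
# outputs [50, 56, 84, 88]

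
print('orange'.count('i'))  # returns 0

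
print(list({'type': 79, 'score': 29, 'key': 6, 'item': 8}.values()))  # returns [79, 29, 6, 8]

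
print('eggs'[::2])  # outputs eg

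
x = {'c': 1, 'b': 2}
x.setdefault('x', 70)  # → 70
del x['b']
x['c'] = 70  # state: {'c': 70, 'x': 70}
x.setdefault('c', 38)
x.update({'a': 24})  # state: {'c': 70, 'x': 70, 'a': 24}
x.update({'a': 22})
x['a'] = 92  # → {'c': 70, 'x': 70, 'a': 92}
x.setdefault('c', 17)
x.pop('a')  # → 92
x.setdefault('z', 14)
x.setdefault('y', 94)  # 94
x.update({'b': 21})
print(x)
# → {'c': 70, 'x': 70, 'z': 14, 'y': 94, 'b': 21}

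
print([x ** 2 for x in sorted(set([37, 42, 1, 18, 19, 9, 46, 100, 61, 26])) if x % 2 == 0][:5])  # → [324, 676, 1764, 2116, 10000]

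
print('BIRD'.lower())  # bird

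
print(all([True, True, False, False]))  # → False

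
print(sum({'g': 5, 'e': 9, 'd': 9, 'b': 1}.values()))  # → 24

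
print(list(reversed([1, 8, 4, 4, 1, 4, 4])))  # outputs [4, 4, 1, 4, 4, 8, 1]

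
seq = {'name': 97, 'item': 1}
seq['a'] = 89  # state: {'name': 97, 'item': 1, 'a': 89}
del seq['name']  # {'item': 1, 'a': 89}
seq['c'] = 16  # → {'item': 1, 'a': 89, 'c': 16}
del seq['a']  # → {'item': 1, 'c': 16}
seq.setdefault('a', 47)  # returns 47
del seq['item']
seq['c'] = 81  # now {'c': 81, 'a': 47}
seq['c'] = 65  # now {'c': 65, 'a': 47}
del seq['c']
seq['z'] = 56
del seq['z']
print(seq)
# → {'a': 47}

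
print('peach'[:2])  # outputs pe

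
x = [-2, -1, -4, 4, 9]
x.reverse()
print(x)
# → [9, 4, -4, -1, -2]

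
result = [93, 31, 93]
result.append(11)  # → [93, 31, 93, 11]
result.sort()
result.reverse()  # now [93, 93, 31, 11]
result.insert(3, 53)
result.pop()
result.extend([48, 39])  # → [93, 93, 31, 53, 48, 39]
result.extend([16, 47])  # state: [93, 93, 31, 53, 48, 39, 16, 47]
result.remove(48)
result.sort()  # [16, 31, 39, 47, 53, 93, 93]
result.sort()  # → [16, 31, 39, 47, 53, 93, 93]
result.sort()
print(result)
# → [16, 31, 39, 47, 53, 93, 93]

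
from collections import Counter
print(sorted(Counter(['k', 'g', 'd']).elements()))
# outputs ['d', 'g', 'k']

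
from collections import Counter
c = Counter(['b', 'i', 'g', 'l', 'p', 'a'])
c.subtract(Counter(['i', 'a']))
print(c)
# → Counter({'b': 1, 'g': 1, 'l': 1, 'p': 1, 'i': 0, 'a': 0})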